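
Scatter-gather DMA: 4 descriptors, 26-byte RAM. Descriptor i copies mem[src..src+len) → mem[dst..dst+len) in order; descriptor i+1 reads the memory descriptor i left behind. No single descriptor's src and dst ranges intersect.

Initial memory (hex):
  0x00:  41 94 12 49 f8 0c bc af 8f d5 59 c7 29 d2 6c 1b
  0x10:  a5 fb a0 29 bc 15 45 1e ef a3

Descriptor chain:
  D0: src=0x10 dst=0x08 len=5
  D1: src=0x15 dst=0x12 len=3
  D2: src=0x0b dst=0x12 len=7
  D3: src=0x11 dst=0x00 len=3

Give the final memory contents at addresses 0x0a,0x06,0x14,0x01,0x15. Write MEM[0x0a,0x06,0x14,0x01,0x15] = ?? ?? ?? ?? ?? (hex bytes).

MEM[0x0a,0x06,0x14,0x01,0x15] = a0 bc d2 29 6c

  after D0: wrote 5B at 0x08 = a5fba029bc
  after D1: wrote 3B at 0x12 = 15451e
  after D2: wrote 7B at 0x12 = 29bcd26c1ba5fb
  after D3: wrote 3B at 0x00 = fb29bc
query mem[0x0a]=0xa0, mem[0x06]=0xbc, mem[0x14]=0xd2, mem[0x01]=0x29, mem[0x15]=0x6c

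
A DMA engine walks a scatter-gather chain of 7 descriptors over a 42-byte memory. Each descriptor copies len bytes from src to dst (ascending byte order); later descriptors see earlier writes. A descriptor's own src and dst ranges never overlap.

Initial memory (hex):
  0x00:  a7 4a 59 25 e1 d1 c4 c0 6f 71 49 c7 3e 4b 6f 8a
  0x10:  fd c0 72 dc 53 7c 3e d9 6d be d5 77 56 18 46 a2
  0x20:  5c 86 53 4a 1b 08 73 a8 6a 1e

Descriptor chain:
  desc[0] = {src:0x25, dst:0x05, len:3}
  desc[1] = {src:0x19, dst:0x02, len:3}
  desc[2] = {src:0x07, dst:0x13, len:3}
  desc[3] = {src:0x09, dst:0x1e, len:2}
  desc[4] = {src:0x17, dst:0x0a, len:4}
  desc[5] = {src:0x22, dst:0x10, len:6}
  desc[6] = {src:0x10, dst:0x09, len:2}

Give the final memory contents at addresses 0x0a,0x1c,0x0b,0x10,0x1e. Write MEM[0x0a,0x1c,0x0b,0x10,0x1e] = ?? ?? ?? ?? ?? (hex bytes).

#0 dst[0x05+3] := {0x08,0x73,0xa8}
#1 dst[0x02+3] := {0xbe,0xd5,0x77}
#2 dst[0x13+3] := {0xa8,0x6f,0x71}
#3 dst[0x1e+2] := {0x71,0x49}
#4 dst[0x0a+4] := {0xd9,0x6d,0xbe,0xd5}
#5 dst[0x10+6] := {0x53,0x4a,0x1b,0x08,0x73,0xa8}
#6 dst[0x09+2] := {0x53,0x4a}
query mem[0x0a]=0x4a, mem[0x1c]=0x56, mem[0x0b]=0x6d, mem[0x10]=0x53, mem[0x1e]=0x71

MEM[0x0a,0x1c,0x0b,0x10,0x1e] = 4a 56 6d 53 71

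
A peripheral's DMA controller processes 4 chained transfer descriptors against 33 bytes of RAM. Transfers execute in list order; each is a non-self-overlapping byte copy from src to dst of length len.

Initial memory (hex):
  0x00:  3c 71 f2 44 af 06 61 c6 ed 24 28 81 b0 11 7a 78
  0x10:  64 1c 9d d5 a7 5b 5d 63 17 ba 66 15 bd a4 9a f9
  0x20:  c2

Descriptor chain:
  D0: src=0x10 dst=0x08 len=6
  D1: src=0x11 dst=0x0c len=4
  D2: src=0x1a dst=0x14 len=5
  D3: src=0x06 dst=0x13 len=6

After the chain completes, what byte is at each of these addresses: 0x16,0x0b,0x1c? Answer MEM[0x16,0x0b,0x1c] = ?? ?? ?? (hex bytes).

MEM[0x16,0x0b,0x1c] = 1c d5 bd

[0] 0x10->0x08 len=6 : 64 1c 9d d5 a7 5b
[1] 0x11->0x0c len=4 : 1c 9d d5 a7
[2] 0x1a->0x14 len=5 : 66 15 bd a4 9a
[3] 0x06->0x13 len=6 : 61 c6 64 1c 9d d5
query mem[0x16]=0x1c, mem[0x0b]=0xd5, mem[0x1c]=0xbd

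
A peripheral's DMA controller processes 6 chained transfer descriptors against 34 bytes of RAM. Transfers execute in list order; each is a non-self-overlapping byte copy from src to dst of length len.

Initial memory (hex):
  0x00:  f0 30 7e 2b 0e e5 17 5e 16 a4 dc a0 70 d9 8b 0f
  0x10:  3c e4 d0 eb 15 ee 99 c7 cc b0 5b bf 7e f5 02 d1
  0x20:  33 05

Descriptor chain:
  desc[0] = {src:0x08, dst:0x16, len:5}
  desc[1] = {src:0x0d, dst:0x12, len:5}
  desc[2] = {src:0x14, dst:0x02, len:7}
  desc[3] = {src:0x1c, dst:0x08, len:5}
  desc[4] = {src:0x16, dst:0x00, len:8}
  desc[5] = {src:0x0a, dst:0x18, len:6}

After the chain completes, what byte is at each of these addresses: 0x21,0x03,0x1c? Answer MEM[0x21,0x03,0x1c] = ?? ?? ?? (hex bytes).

[0] 0x08->0x16 len=5 : 16 a4 dc a0 70
[1] 0x0d->0x12 len=5 : d9 8b 0f 3c e4
[2] 0x14->0x02 len=7 : 0f 3c e4 a4 dc a0 70
[3] 0x1c->0x08 len=5 : 7e f5 02 d1 33
[4] 0x16->0x00 len=8 : e4 a4 dc a0 70 bf 7e f5
[5] 0x0a->0x18 len=6 : 02 d1 33 d9 8b 0f
query mem[0x21]=0x05, mem[0x03]=0xa0, mem[0x1c]=0x8b

MEM[0x21,0x03,0x1c] = 05 a0 8b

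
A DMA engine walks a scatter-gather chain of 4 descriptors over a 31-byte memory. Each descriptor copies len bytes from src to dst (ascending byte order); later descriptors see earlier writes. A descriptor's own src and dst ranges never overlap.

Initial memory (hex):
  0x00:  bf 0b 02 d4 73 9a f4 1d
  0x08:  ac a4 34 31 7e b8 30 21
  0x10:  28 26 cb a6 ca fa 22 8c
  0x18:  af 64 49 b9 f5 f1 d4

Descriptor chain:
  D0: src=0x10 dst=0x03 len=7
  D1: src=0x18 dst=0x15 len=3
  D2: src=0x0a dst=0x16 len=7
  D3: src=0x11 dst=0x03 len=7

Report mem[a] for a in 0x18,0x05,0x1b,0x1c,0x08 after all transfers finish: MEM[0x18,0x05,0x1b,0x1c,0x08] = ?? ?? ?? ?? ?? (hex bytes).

MEM[0x18,0x05,0x1b,0x1c,0x08] = 7e a6 21 28 34

[0] 0x10->0x03 len=7 : 28 26 cb a6 ca fa 22
[1] 0x18->0x15 len=3 : af 64 49
[2] 0x0a->0x16 len=7 : 34 31 7e b8 30 21 28
[3] 0x11->0x03 len=7 : 26 cb a6 ca af 34 31
query mem[0x18]=0x7e, mem[0x05]=0xa6, mem[0x1b]=0x21, mem[0x1c]=0x28, mem[0x08]=0x34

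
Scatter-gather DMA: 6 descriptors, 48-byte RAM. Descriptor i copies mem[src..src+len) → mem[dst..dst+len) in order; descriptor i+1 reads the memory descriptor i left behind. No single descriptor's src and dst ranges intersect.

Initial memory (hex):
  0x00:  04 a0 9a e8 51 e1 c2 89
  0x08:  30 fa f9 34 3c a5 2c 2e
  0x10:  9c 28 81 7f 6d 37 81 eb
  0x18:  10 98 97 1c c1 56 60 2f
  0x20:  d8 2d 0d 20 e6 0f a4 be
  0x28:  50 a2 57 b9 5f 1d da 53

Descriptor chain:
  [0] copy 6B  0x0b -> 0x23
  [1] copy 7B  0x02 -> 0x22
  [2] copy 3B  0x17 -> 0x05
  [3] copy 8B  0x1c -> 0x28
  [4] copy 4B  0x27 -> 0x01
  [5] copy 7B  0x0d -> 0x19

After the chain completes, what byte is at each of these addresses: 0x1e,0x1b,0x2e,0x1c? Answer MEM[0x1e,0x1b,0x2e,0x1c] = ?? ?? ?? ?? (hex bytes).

MEM[0x1e,0x1b,0x2e,0x1c] = 81 2e 9a 9c

D0: mem[0x23..0x28] <- [34 3c a5 2c 2e 9c]
D1: mem[0x22..0x28] <- [9a e8 51 e1 c2 89 30]
D2: mem[0x05..0x07] <- [eb 10 98]
D3: mem[0x28..0x2f] <- [c1 56 60 2f d8 2d 9a e8]
D4: mem[0x01..0x04] <- [89 c1 56 60]
D5: mem[0x19..0x1f] <- [a5 2c 2e 9c 28 81 7f]
query mem[0x1e]=0x81, mem[0x1b]=0x2e, mem[0x2e]=0x9a, mem[0x1c]=0x9c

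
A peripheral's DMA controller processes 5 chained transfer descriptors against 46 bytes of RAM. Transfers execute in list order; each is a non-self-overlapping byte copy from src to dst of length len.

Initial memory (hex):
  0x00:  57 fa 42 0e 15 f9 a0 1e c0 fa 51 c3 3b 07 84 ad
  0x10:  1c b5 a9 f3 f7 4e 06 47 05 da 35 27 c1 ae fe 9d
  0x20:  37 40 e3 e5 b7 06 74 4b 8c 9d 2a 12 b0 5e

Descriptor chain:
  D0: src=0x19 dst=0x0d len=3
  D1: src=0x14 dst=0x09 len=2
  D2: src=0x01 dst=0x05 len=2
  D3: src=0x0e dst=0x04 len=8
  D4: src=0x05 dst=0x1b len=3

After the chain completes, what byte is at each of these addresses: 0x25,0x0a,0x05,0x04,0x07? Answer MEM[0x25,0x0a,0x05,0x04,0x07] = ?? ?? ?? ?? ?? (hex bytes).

MEM[0x25,0x0a,0x05,0x04,0x07] = 06 f7 27 35 b5

D0: mem[0x0d..0x0f] <- [da 35 27]
D1: mem[0x09..0x0a] <- [f7 4e]
D2: mem[0x05..0x06] <- [fa 42]
D3: mem[0x04..0x0b] <- [35 27 1c b5 a9 f3 f7 4e]
D4: mem[0x1b..0x1d] <- [27 1c b5]
query mem[0x25]=0x06, mem[0x0a]=0xf7, mem[0x05]=0x27, mem[0x04]=0x35, mem[0x07]=0xb5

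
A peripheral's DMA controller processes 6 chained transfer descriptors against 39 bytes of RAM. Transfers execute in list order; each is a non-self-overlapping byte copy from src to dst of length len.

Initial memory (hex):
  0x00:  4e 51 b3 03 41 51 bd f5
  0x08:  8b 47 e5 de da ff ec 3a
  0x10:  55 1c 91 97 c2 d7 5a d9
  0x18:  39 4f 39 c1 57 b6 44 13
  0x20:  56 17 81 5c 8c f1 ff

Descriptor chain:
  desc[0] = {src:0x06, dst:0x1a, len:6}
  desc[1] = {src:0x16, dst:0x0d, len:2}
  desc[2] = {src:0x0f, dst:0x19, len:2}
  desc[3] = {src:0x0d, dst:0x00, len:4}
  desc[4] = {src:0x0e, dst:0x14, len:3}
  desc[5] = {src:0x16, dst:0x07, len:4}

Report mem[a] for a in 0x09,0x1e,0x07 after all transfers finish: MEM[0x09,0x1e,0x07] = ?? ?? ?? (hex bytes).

MEM[0x09,0x1e,0x07] = 39 e5 55

  after D0: wrote 6B at 0x1a = bdf58b47e5de
  after D1: wrote 2B at 0x0d = 5ad9
  after D2: wrote 2B at 0x19 = 3a55
  after D3: wrote 4B at 0x00 = 5ad93a55
  after D4: wrote 3B at 0x14 = d93a55
  after D5: wrote 4B at 0x07 = 55d9393a
query mem[0x09]=0x39, mem[0x1e]=0xe5, mem[0x07]=0x55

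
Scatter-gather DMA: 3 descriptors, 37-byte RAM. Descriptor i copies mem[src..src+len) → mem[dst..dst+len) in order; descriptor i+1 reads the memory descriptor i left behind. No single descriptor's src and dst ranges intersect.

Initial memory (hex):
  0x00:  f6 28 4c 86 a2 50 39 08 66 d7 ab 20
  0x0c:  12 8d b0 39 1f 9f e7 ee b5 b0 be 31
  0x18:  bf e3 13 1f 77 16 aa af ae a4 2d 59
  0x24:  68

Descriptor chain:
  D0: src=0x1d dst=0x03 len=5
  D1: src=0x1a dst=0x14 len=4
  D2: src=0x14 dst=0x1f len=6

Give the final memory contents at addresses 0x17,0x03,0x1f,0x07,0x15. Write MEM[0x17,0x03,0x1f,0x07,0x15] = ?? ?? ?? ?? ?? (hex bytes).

D0: mem[0x03..0x07] <- [16 aa af ae a4]
D1: mem[0x14..0x17] <- [13 1f 77 16]
D2: mem[0x1f..0x24] <- [13 1f 77 16 bf e3]
query mem[0x17]=0x16, mem[0x03]=0x16, mem[0x1f]=0x13, mem[0x07]=0xa4, mem[0x15]=0x1f

MEM[0x17,0x03,0x1f,0x07,0x15] = 16 16 13 a4 1f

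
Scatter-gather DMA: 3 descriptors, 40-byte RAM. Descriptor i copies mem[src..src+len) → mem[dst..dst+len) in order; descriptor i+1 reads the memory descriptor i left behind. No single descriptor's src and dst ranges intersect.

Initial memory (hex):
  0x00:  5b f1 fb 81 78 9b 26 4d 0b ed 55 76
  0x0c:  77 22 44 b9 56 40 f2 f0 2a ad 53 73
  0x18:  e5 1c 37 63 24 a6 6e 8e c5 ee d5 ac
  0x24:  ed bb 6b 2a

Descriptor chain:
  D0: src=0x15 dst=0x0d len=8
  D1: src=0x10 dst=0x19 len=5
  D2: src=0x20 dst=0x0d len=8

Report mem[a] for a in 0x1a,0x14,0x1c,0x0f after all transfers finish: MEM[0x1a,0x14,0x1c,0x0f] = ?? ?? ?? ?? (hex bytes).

  after D0: wrote 8B at 0x0d = ad5373e51c376324
  after D1: wrote 5B at 0x19 = e51c376324
  after D2: wrote 8B at 0x0d = c5eed5acedbb6b2a
query mem[0x1a]=0x1c, mem[0x14]=0x2a, mem[0x1c]=0x63, mem[0x0f]=0xd5

MEM[0x1a,0x14,0x1c,0x0f] = 1c 2a 63 d5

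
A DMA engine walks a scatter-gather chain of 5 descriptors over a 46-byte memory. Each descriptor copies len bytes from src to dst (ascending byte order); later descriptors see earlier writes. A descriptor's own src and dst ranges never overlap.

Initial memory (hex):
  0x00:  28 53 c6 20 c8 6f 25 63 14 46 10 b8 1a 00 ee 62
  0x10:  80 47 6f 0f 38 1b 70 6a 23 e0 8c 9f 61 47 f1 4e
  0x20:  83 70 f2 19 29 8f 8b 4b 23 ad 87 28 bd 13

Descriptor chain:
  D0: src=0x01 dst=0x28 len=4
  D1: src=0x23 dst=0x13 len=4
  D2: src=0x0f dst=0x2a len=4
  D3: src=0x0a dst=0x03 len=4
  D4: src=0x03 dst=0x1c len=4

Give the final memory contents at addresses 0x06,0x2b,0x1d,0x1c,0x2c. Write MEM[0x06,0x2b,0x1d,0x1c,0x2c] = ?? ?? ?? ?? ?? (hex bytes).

#0 dst[0x28+4] := {0x53,0xc6,0x20,0xc8}
#1 dst[0x13+4] := {0x19,0x29,0x8f,0x8b}
#2 dst[0x2a+4] := {0x62,0x80,0x47,0x6f}
#3 dst[0x03+4] := {0x10,0xb8,0x1a,0x00}
#4 dst[0x1c+4] := {0x10,0xb8,0x1a,0x00}
query mem[0x06]=0x00, mem[0x2b]=0x80, mem[0x1d]=0xb8, mem[0x1c]=0x10, mem[0x2c]=0x47

MEM[0x06,0x2b,0x1d,0x1c,0x2c] = 00 80 b8 10 47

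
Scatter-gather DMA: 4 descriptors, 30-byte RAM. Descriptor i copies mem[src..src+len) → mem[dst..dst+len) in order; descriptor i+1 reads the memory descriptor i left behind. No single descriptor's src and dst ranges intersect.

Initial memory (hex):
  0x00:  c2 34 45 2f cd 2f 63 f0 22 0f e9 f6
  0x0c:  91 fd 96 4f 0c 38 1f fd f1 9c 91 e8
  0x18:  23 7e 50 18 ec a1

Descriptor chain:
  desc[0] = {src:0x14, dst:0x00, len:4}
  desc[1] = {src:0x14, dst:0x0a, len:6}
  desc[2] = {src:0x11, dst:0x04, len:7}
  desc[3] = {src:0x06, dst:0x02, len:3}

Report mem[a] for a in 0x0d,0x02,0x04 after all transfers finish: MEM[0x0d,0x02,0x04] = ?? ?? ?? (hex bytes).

MEM[0x0d,0x02,0x04] = e8 fd 9c

D0: mem[0x00..0x03] <- [f1 9c 91 e8]
D1: mem[0x0a..0x0f] <- [f1 9c 91 e8 23 7e]
D2: mem[0x04..0x0a] <- [38 1f fd f1 9c 91 e8]
D3: mem[0x02..0x04] <- [fd f1 9c]
query mem[0x0d]=0xe8, mem[0x02]=0xfd, mem[0x04]=0x9c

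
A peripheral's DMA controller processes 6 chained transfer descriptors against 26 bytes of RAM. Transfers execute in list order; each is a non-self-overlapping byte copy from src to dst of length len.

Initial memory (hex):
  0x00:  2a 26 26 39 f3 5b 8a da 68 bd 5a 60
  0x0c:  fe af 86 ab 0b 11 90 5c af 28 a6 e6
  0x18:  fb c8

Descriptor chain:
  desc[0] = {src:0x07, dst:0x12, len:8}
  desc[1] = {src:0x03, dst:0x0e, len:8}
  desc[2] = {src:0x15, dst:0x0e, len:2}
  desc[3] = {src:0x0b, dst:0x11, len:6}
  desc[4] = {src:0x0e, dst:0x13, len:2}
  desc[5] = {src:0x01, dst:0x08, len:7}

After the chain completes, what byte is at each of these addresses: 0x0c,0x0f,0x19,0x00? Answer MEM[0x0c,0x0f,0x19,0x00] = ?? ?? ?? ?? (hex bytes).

[0] 0x07->0x12 len=8 : da 68 bd 5a 60 fe af 86
[1] 0x03->0x0e len=8 : 39 f3 5b 8a da 68 bd 5a
[2] 0x15->0x0e len=2 : 5a 60
[3] 0x0b->0x11 len=6 : 60 fe af 5a 60 5b
[4] 0x0e->0x13 len=2 : 5a 60
[5] 0x01->0x08 len=7 : 26 26 39 f3 5b 8a da
query mem[0x0c]=0x5b, mem[0x0f]=0x60, mem[0x19]=0x86, mem[0x00]=0x2a

MEM[0x0c,0x0f,0x19,0x00] = 5b 60 86 2a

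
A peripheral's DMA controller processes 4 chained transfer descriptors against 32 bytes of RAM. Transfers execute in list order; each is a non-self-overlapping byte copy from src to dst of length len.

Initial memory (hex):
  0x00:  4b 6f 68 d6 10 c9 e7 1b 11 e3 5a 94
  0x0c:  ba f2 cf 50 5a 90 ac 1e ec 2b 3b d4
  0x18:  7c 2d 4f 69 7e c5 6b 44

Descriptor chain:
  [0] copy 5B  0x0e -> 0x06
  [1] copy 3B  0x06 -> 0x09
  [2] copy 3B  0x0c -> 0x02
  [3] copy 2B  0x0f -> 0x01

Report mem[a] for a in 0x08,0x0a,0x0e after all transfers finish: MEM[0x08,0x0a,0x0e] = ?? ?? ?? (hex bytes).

MEM[0x08,0x0a,0x0e] = 5a 50 cf

  after D0: wrote 5B at 0x06 = cf505a90ac
  after D1: wrote 3B at 0x09 = cf505a
  after D2: wrote 3B at 0x02 = baf2cf
  after D3: wrote 2B at 0x01 = 505a
query mem[0x08]=0x5a, mem[0x0a]=0x50, mem[0x0e]=0xcf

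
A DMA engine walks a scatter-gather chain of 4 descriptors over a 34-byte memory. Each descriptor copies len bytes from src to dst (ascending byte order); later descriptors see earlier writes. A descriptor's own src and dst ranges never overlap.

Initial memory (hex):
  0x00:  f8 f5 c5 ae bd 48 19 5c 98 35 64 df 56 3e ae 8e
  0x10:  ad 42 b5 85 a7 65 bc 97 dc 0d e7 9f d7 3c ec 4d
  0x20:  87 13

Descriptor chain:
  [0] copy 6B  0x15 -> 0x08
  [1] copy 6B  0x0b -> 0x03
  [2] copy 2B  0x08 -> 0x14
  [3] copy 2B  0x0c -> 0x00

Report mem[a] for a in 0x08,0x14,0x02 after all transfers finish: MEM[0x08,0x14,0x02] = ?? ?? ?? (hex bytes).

MEM[0x08,0x14,0x02] = ad ad c5

#0 dst[0x08+6] := {0x65,0xbc,0x97,0xdc,0x0d,0xe7}
#1 dst[0x03+6] := {0xdc,0x0d,0xe7,0xae,0x8e,0xad}
#2 dst[0x14+2] := {0xad,0xbc}
#3 dst[0x00+2] := {0x0d,0xe7}
query mem[0x08]=0xad, mem[0x14]=0xad, mem[0x02]=0xc5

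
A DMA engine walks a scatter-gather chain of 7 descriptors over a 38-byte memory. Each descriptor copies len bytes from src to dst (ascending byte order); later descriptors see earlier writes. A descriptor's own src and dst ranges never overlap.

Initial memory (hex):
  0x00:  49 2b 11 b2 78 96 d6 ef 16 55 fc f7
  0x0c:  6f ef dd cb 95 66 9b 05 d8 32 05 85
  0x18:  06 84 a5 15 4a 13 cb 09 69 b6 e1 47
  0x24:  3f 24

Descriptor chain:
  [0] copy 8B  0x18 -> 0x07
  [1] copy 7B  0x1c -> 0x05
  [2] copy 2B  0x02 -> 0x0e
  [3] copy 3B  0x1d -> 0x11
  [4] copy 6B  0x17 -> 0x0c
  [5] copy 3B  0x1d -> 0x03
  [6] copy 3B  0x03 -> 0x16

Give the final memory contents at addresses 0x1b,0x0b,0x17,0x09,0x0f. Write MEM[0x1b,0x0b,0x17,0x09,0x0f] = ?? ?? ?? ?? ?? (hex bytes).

MEM[0x1b,0x0b,0x17,0x09,0x0f] = 15 e1 cb 69 a5

D0: mem[0x07..0x0e] <- [06 84 a5 15 4a 13 cb 09]
D1: mem[0x05..0x0b] <- [4a 13 cb 09 69 b6 e1]
D2: mem[0x0e..0x0f] <- [11 b2]
D3: mem[0x11..0x13] <- [13 cb 09]
D4: mem[0x0c..0x11] <- [85 06 84 a5 15 4a]
D5: mem[0x03..0x05] <- [13 cb 09]
D6: mem[0x16..0x18] <- [13 cb 09]
query mem[0x1b]=0x15, mem[0x0b]=0xe1, mem[0x17]=0xcb, mem[0x09]=0x69, mem[0x0f]=0xa5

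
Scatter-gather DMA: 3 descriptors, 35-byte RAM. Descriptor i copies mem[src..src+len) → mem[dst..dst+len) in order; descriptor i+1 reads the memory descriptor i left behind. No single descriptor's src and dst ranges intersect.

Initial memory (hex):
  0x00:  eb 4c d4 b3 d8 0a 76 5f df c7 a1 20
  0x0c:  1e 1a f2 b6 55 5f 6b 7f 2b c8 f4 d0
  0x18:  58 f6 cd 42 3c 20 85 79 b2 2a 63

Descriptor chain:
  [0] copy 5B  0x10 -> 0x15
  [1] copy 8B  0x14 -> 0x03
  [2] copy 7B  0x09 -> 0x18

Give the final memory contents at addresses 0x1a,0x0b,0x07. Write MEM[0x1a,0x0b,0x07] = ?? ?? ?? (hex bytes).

MEM[0x1a,0x0b,0x07] = 20 20 7f

D0: mem[0x15..0x19] <- [55 5f 6b 7f 2b]
D1: mem[0x03..0x0a] <- [2b 55 5f 6b 7f 2b cd 42]
D2: mem[0x18..0x1e] <- [cd 42 20 1e 1a f2 b6]
query mem[0x1a]=0x20, mem[0x0b]=0x20, mem[0x07]=0x7f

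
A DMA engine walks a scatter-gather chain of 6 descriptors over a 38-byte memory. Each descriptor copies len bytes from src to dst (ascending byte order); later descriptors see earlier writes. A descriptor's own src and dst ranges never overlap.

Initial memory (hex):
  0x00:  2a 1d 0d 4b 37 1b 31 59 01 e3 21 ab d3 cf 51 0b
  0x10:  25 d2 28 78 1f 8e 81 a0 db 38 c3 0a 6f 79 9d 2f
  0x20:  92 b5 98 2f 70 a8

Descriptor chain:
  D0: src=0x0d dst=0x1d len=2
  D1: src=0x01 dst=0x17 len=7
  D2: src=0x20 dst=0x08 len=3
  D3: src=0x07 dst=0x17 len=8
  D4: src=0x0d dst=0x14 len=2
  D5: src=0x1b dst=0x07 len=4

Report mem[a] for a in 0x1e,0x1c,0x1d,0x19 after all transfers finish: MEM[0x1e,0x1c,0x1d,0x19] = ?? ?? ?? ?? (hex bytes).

D0: mem[0x1d..0x1e] <- [cf 51]
D1: mem[0x17..0x1d] <- [1d 0d 4b 37 1b 31 59]
D2: mem[0x08..0x0a] <- [92 b5 98]
D3: mem[0x17..0x1e] <- [59 92 b5 98 ab d3 cf 51]
D4: mem[0x14..0x15] <- [cf 51]
D5: mem[0x07..0x0a] <- [ab d3 cf 51]
query mem[0x1e]=0x51, mem[0x1c]=0xd3, mem[0x1d]=0xcf, mem[0x19]=0xb5

MEM[0x1e,0x1c,0x1d,0x19] = 51 d3 cf b5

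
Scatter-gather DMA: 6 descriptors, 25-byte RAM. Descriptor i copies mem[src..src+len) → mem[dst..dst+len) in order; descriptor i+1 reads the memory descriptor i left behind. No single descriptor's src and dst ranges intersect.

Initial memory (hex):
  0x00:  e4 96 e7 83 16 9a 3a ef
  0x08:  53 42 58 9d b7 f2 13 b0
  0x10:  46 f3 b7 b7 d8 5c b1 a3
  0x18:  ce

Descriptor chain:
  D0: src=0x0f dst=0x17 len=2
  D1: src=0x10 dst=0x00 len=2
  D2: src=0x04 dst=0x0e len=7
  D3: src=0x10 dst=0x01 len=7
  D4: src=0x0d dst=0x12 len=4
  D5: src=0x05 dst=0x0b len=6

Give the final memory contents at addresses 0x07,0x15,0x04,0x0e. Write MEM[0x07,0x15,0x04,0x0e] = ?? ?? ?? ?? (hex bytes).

MEM[0x07,0x15,0x04,0x0e] = b1 3a 42 53

  after D0: wrote 2B at 0x17 = b046
  after D1: wrote 2B at 0x00 = 46f3
  after D2: wrote 7B at 0x0e = 169a3aef534258
  after D3: wrote 7B at 0x01 = 3aef5342585cb1
  after D4: wrote 4B at 0x12 = f2169a3a
  after D5: wrote 6B at 0x0b = 585cb1534258
query mem[0x07]=0xb1, mem[0x15]=0x3a, mem[0x04]=0x42, mem[0x0e]=0x53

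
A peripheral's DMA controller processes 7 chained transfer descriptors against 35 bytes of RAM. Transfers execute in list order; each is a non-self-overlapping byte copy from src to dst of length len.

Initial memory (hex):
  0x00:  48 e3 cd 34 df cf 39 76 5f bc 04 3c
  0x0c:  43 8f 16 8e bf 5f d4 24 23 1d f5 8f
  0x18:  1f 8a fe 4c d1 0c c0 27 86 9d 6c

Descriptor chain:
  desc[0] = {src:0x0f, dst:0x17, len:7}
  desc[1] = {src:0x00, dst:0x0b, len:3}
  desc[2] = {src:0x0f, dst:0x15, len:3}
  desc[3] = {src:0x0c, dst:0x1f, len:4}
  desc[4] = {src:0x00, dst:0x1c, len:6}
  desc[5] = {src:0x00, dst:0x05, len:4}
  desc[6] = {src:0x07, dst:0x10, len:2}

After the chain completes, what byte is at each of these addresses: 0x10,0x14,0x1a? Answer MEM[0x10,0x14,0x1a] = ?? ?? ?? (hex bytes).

MEM[0x10,0x14,0x1a] = cd 23 d4

  after D0: wrote 7B at 0x17 = 8ebf5fd424231d
  after D1: wrote 3B at 0x0b = 48e3cd
  after D2: wrote 3B at 0x15 = 8ebf5f
  after D3: wrote 4B at 0x1f = e3cd168e
  after D4: wrote 6B at 0x1c = 48e3cd34dfcf
  after D5: wrote 4B at 0x05 = 48e3cd34
  after D6: wrote 2B at 0x10 = cd34
query mem[0x10]=0xcd, mem[0x14]=0x23, mem[0x1a]=0xd4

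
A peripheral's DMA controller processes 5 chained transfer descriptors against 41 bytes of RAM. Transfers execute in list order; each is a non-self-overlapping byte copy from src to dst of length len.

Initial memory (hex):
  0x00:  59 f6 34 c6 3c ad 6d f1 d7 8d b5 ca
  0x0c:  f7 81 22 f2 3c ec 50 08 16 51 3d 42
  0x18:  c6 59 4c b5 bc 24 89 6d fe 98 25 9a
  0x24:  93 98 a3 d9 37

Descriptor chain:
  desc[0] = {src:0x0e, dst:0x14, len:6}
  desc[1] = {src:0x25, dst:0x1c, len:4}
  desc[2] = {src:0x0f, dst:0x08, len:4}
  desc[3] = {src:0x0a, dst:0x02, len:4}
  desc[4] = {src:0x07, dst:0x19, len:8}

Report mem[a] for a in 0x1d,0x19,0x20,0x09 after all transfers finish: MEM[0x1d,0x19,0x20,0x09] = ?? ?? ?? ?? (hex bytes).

D0: mem[0x14..0x19] <- [22 f2 3c ec 50 08]
D1: mem[0x1c..0x1f] <- [98 a3 d9 37]
D2: mem[0x08..0x0b] <- [f2 3c ec 50]
D3: mem[0x02..0x05] <- [ec 50 f7 81]
D4: mem[0x19..0x20] <- [f1 f2 3c ec 50 f7 81 22]
query mem[0x1d]=0x50, mem[0x19]=0xf1, mem[0x20]=0x22, mem[0x09]=0x3c

MEM[0x1d,0x19,0x20,0x09] = 50 f1 22 3c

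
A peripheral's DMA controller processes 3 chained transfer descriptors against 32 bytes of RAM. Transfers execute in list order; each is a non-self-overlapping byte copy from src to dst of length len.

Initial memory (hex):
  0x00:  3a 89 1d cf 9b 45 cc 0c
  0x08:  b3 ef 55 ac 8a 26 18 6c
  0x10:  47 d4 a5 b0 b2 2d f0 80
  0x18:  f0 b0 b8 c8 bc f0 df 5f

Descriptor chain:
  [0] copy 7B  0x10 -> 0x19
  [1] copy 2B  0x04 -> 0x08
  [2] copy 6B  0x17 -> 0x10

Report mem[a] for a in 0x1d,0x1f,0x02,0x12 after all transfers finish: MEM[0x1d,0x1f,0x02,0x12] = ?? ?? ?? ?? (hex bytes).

MEM[0x1d,0x1f,0x02,0x12] = b2 f0 1d 47

#0 dst[0x19+7] := {0x47,0xd4,0xa5,0xb0,0xb2,0x2d,0xf0}
#1 dst[0x08+2] := {0x9b,0x45}
#2 dst[0x10+6] := {0x80,0xf0,0x47,0xd4,0xa5,0xb0}
query mem[0x1d]=0xb2, mem[0x1f]=0xf0, mem[0x02]=0x1d, mem[0x12]=0x47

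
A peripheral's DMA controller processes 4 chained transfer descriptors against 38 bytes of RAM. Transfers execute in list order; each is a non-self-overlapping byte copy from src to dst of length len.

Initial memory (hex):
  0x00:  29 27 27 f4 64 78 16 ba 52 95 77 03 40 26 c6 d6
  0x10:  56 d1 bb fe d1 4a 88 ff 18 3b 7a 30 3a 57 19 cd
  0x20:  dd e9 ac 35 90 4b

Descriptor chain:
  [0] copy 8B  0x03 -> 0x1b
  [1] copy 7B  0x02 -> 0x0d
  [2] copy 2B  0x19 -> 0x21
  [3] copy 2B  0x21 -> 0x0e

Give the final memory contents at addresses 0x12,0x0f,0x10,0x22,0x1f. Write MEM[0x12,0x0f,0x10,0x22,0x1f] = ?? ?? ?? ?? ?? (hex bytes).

#0 dst[0x1b+8] := {0xf4,0x64,0x78,0x16,0xba,0x52,0x95,0x77}
#1 dst[0x0d+7] := {0x27,0xf4,0x64,0x78,0x16,0xba,0x52}
#2 dst[0x21+2] := {0x3b,0x7a}
#3 dst[0x0e+2] := {0x3b,0x7a}
query mem[0x12]=0xba, mem[0x0f]=0x7a, mem[0x10]=0x78, mem[0x22]=0x7a, mem[0x1f]=0xba

MEM[0x12,0x0f,0x10,0x22,0x1f] = ba 7a 78 7a ba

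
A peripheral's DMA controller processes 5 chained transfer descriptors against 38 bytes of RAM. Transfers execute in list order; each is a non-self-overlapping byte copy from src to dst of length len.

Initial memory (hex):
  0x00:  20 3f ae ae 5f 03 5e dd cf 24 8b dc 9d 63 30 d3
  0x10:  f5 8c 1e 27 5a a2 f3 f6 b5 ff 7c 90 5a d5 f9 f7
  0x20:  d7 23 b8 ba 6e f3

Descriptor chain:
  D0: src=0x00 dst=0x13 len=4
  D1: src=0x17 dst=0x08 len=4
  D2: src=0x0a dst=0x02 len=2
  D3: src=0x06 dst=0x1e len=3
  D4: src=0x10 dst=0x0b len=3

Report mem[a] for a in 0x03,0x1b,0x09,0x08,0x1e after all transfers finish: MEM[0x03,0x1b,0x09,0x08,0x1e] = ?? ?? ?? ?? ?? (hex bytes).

[0] 0x00->0x13 len=4 : 20 3f ae ae
[1] 0x17->0x08 len=4 : f6 b5 ff 7c
[2] 0x0a->0x02 len=2 : ff 7c
[3] 0x06->0x1e len=3 : 5e dd f6
[4] 0x10->0x0b len=3 : f5 8c 1e
query mem[0x03]=0x7c, mem[0x1b]=0x90, mem[0x09]=0xb5, mem[0x08]=0xf6, mem[0x1e]=0x5e

MEM[0x03,0x1b,0x09,0x08,0x1e] = 7c 90 b5 f6 5e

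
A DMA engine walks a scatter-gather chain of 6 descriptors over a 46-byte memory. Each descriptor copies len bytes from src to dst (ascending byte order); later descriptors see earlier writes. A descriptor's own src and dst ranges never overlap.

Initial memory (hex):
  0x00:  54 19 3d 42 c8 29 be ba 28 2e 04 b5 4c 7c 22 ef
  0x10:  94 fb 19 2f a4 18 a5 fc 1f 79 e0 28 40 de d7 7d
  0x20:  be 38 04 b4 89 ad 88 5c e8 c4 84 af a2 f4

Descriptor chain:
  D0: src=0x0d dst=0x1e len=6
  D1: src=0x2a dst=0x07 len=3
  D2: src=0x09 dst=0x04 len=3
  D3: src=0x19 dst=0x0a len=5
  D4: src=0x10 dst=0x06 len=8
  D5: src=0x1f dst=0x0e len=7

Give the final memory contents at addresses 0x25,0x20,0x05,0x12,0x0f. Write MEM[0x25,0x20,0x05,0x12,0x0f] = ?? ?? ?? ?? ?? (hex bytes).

MEM[0x25,0x20,0x05,0x12,0x0f] = ad ef 04 19 ef

D0: mem[0x1e..0x23] <- [7c 22 ef 94 fb 19]
D1: mem[0x07..0x09] <- [84 af a2]
D2: mem[0x04..0x06] <- [a2 04 b5]
D3: mem[0x0a..0x0e] <- [79 e0 28 40 de]
D4: mem[0x06..0x0d] <- [94 fb 19 2f a4 18 a5 fc]
D5: mem[0x0e..0x14] <- [22 ef 94 fb 19 89 ad]
query mem[0x25]=0xad, mem[0x20]=0xef, mem[0x05]=0x04, mem[0x12]=0x19, mem[0x0f]=0xef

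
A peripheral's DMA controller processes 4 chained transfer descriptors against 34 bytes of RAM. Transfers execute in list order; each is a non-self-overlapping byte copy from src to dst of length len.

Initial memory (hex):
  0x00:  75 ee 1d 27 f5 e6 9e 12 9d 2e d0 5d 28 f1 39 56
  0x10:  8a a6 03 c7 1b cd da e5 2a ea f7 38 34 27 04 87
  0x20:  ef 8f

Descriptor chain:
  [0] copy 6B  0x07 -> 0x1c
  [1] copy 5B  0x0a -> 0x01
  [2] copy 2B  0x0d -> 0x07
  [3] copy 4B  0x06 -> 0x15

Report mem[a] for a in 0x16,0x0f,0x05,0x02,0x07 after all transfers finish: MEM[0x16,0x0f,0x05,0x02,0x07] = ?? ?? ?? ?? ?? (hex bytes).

  after D0: wrote 6B at 0x1c = 129d2ed05d28
  after D1: wrote 5B at 0x01 = d05d28f139
  after D2: wrote 2B at 0x07 = f139
  after D3: wrote 4B at 0x15 = 9ef1392e
query mem[0x16]=0xf1, mem[0x0f]=0x56, mem[0x05]=0x39, mem[0x02]=0x5d, mem[0x07]=0xf1

MEM[0x16,0x0f,0x05,0x02,0x07] = f1 56 39 5d f1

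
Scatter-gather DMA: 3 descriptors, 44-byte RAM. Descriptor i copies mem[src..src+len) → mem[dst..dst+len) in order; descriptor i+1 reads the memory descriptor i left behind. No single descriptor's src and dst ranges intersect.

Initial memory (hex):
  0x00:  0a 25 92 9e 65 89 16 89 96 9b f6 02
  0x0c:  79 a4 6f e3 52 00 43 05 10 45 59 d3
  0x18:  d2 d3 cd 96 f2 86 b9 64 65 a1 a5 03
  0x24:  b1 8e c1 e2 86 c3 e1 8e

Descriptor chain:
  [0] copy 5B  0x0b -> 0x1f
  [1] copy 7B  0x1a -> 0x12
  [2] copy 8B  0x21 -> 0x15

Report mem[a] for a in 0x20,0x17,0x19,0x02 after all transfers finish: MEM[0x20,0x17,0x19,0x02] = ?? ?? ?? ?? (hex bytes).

  after D0: wrote 5B at 0x1f = 0279a46fe3
  after D1: wrote 7B at 0x12 = cd96f286b90279
  after D2: wrote 8B at 0x15 = a46fe3b18ec1e286
query mem[0x20]=0x79, mem[0x17]=0xe3, mem[0x19]=0x8e, mem[0x02]=0x92

MEM[0x20,0x17,0x19,0x02] = 79 e3 8e 92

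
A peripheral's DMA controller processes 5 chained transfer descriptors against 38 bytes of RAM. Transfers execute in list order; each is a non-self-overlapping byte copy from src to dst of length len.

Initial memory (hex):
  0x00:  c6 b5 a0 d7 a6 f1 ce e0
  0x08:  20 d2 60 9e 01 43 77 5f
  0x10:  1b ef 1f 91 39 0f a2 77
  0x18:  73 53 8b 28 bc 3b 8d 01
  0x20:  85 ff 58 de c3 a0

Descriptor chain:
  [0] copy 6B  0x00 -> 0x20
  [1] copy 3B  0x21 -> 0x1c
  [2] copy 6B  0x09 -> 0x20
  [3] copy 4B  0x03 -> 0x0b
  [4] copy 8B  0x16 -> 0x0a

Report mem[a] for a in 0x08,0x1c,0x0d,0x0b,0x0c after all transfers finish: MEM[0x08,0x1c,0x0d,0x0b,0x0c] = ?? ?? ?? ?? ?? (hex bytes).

MEM[0x08,0x1c,0x0d,0x0b,0x0c] = 20 b5 53 77 73

#0 dst[0x20+6] := {0xc6,0xb5,0xa0,0xd7,0xa6,0xf1}
#1 dst[0x1c+3] := {0xb5,0xa0,0xd7}
#2 dst[0x20+6] := {0xd2,0x60,0x9e,0x01,0x43,0x77}
#3 dst[0x0b+4] := {0xd7,0xa6,0xf1,0xce}
#4 dst[0x0a+8] := {0xa2,0x77,0x73,0x53,0x8b,0x28,0xb5,0xa0}
query mem[0x08]=0x20, mem[0x1c]=0xb5, mem[0x0d]=0x53, mem[0x0b]=0x77, mem[0x0c]=0x73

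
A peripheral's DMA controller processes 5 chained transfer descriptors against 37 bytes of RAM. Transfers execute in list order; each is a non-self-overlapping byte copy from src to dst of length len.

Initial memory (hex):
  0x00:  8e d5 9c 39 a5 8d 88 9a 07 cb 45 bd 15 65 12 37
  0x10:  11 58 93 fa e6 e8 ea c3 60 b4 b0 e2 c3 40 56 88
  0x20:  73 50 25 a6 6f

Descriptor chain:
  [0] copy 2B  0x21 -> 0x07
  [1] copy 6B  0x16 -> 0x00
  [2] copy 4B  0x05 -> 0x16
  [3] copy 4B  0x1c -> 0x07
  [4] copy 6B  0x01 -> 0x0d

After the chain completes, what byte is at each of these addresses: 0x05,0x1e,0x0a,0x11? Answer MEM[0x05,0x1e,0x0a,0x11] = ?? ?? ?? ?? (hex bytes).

MEM[0x05,0x1e,0x0a,0x11] = e2 56 88 e2

  after D0: wrote 2B at 0x07 = 5025
  after D1: wrote 6B at 0x00 = eac360b4b0e2
  after D2: wrote 4B at 0x16 = e2885025
  after D3: wrote 4B at 0x07 = c3405688
  after D4: wrote 6B at 0x0d = c360b4b0e288
query mem[0x05]=0xe2, mem[0x1e]=0x56, mem[0x0a]=0x88, mem[0x11]=0xe2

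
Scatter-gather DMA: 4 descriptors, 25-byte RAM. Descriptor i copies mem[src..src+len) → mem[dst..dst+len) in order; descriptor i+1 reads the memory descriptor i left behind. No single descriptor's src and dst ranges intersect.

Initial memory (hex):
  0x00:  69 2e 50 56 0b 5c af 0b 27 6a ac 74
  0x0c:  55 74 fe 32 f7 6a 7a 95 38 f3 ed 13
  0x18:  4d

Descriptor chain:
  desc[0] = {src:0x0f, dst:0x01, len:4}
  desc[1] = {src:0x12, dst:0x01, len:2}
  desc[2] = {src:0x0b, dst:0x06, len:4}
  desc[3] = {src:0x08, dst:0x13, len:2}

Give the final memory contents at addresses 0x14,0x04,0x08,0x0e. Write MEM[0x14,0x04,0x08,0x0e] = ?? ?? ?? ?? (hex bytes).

#0 dst[0x01+4] := {0x32,0xf7,0x6a,0x7a}
#1 dst[0x01+2] := {0x7a,0x95}
#2 dst[0x06+4] := {0x74,0x55,0x74,0xfe}
#3 dst[0x13+2] := {0x74,0xfe}
query mem[0x14]=0xfe, mem[0x04]=0x7a, mem[0x08]=0x74, mem[0x0e]=0xfe

MEM[0x14,0x04,0x08,0x0e] = fe 7a 74 fe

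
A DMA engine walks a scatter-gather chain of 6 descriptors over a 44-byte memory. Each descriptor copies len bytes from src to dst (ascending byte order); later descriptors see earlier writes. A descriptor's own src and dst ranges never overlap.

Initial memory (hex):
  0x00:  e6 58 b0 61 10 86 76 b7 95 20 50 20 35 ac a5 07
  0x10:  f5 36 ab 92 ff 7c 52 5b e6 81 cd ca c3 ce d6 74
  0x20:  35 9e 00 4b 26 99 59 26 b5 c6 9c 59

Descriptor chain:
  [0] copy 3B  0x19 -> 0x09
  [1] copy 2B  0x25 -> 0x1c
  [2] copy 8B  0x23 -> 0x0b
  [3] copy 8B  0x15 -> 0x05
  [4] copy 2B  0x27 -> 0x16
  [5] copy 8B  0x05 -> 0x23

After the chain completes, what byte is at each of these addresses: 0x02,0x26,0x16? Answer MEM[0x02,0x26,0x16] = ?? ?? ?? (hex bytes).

  after D0: wrote 3B at 0x09 = 81cdca
  after D1: wrote 2B at 0x1c = 9959
  after D2: wrote 8B at 0x0b = 4b26995926b5c69c
  after D3: wrote 8B at 0x05 = 7c525be681cdca99
  after D4: wrote 2B at 0x16 = 26b5
  after D5: wrote 8B at 0x23 = 7c525be681cdca99
query mem[0x02]=0xb0, mem[0x26]=0xe6, mem[0x16]=0x26

MEM[0x02,0x26,0x16] = b0 e6 26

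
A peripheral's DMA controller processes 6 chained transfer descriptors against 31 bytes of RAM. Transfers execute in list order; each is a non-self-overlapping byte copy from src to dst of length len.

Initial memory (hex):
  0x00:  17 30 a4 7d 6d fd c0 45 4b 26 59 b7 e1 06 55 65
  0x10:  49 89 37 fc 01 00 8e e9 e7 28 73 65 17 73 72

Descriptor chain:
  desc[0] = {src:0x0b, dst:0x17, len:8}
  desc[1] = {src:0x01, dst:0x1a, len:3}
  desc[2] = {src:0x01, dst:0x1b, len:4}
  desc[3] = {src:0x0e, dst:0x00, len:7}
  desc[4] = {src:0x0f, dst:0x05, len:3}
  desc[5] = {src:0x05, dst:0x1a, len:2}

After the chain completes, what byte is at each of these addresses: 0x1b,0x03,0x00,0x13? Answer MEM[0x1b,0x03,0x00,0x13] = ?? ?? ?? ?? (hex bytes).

MEM[0x1b,0x03,0x00,0x13] = 49 89 55 fc

  after D0: wrote 8B at 0x17 = b7e1065565498937
  after D1: wrote 3B at 0x1a = 30a47d
  after D2: wrote 4B at 0x1b = 30a47d6d
  after D3: wrote 7B at 0x00 = 5565498937fc01
  after D4: wrote 3B at 0x05 = 654989
  after D5: wrote 2B at 0x1a = 6549
query mem[0x1b]=0x49, mem[0x03]=0x89, mem[0x00]=0x55, mem[0x13]=0xfc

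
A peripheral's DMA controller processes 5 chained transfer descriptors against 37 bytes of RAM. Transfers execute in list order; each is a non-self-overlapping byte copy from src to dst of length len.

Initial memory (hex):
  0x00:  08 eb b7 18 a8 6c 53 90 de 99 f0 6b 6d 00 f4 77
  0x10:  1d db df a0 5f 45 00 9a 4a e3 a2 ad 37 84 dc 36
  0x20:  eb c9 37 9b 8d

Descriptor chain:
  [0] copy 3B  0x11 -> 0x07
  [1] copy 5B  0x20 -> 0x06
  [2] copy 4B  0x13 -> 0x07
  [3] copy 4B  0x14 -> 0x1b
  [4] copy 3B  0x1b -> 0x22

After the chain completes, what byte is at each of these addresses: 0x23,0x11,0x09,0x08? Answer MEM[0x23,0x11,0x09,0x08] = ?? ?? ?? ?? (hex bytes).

D0: mem[0x07..0x09] <- [db df a0]
D1: mem[0x06..0x0a] <- [eb c9 37 9b 8d]
D2: mem[0x07..0x0a] <- [a0 5f 45 00]
D3: mem[0x1b..0x1e] <- [5f 45 00 9a]
D4: mem[0x22..0x24] <- [5f 45 00]
query mem[0x23]=0x45, mem[0x11]=0xdb, mem[0x09]=0x45, mem[0x08]=0x5f

MEM[0x23,0x11,0x09,0x08] = 45 db 45 5f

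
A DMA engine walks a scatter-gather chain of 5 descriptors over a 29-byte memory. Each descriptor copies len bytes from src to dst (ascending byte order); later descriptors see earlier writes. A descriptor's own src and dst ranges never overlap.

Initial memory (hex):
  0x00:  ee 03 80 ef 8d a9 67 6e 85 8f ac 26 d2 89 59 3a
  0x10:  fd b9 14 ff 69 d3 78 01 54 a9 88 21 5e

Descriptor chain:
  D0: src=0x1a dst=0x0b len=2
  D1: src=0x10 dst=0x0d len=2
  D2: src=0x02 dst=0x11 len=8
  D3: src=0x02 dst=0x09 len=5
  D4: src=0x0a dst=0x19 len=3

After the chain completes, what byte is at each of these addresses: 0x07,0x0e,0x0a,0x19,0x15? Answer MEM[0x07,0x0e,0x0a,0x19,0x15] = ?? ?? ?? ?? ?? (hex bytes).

MEM[0x07,0x0e,0x0a,0x19,0x15] = 6e b9 ef ef 67

#0 dst[0x0b+2] := {0x88,0x21}
#1 dst[0x0d+2] := {0xfd,0xb9}
#2 dst[0x11+8] := {0x80,0xef,0x8d,0xa9,0x67,0x6e,0x85,0x8f}
#3 dst[0x09+5] := {0x80,0xef,0x8d,0xa9,0x67}
#4 dst[0x19+3] := {0xef,0x8d,0xa9}
query mem[0x07]=0x6e, mem[0x0e]=0xb9, mem[0x0a]=0xef, mem[0x19]=0xef, mem[0x15]=0x67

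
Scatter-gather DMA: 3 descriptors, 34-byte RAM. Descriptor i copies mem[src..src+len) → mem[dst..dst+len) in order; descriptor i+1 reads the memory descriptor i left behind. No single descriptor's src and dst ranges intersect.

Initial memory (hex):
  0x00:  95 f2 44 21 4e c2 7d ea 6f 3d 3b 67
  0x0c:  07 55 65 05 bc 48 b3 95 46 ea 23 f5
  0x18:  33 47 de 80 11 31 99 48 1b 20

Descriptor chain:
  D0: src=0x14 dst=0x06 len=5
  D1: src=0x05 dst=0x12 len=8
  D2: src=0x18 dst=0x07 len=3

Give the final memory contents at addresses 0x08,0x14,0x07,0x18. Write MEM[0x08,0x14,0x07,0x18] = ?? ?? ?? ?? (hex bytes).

MEM[0x08,0x14,0x07,0x18] = 07 ea 67 67

#0 dst[0x06+5] := {0x46,0xea,0x23,0xf5,0x33}
#1 dst[0x12+8] := {0xc2,0x46,0xea,0x23,0xf5,0x33,0x67,0x07}
#2 dst[0x07+3] := {0x67,0x07,0xde}
query mem[0x08]=0x07, mem[0x14]=0xea, mem[0x07]=0x67, mem[0x18]=0x67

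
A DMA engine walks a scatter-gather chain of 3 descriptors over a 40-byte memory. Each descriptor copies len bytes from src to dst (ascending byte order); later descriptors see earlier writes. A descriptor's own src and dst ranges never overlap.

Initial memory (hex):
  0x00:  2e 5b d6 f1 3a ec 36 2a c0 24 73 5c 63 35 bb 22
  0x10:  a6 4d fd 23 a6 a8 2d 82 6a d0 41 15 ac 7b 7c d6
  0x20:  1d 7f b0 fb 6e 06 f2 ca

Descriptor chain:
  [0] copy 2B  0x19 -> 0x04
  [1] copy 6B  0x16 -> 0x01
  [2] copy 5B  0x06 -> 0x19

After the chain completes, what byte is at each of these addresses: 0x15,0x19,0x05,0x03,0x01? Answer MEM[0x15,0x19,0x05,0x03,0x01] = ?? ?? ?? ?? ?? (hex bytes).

MEM[0x15,0x19,0x05,0x03,0x01] = a8 15 41 6a 2d

#0 dst[0x04+2] := {0xd0,0x41}
#1 dst[0x01+6] := {0x2d,0x82,0x6a,0xd0,0x41,0x15}
#2 dst[0x19+5] := {0x15,0x2a,0xc0,0x24,0x73}
query mem[0x15]=0xa8, mem[0x19]=0x15, mem[0x05]=0x41, mem[0x03]=0x6a, mem[0x01]=0x2d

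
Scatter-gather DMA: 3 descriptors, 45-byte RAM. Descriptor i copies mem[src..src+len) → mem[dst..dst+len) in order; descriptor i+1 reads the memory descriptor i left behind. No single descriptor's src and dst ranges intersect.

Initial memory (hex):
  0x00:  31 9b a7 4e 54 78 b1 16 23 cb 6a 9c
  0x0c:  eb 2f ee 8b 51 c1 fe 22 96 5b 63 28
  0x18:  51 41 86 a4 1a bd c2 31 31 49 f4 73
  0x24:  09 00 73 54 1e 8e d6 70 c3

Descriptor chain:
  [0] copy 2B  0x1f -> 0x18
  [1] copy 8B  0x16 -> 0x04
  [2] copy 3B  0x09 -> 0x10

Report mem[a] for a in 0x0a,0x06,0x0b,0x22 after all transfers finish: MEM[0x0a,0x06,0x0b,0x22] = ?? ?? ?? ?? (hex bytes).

MEM[0x0a,0x06,0x0b,0x22] = 1a 31 bd f4

D0: mem[0x18..0x19] <- [31 31]
D1: mem[0x04..0x0b] <- [63 28 31 31 86 a4 1a bd]
D2: mem[0x10..0x12] <- [a4 1a bd]
query mem[0x0a]=0x1a, mem[0x06]=0x31, mem[0x0b]=0xbd, mem[0x22]=0xf4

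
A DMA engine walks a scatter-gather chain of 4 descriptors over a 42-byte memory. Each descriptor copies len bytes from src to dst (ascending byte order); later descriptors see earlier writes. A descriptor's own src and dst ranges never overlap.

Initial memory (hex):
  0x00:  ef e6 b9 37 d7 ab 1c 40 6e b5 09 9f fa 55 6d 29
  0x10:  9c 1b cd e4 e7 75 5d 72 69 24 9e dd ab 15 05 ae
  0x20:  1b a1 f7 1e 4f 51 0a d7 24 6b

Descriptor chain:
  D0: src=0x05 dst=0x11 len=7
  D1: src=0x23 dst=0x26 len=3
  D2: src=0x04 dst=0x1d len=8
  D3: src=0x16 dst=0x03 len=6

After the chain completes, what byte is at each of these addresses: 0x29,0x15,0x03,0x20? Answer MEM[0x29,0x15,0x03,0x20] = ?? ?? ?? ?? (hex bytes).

MEM[0x29,0x15,0x03,0x20] = 6b b5 09 40

D0: mem[0x11..0x17] <- [ab 1c 40 6e b5 09 9f]
D1: mem[0x26..0x28] <- [1e 4f 51]
D2: mem[0x1d..0x24] <- [d7 ab 1c 40 6e b5 09 9f]
D3: mem[0x03..0x08] <- [09 9f 69 24 9e dd]
query mem[0x29]=0x6b, mem[0x15]=0xb5, mem[0x03]=0x09, mem[0x20]=0x40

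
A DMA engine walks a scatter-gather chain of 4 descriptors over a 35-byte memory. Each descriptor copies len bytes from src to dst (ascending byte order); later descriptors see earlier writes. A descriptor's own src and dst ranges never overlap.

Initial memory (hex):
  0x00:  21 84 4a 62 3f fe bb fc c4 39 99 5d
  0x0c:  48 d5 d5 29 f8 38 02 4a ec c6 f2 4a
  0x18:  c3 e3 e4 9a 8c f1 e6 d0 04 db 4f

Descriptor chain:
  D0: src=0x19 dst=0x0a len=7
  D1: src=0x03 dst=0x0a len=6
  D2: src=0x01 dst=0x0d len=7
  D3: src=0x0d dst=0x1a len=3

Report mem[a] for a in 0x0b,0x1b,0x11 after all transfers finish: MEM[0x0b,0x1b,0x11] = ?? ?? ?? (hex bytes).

MEM[0x0b,0x1b,0x11] = 3f 4a fe

  after D0: wrote 7B at 0x0a = e3e49a8cf1e6d0
  after D1: wrote 6B at 0x0a = 623ffebbfcc4
  after D2: wrote 7B at 0x0d = 844a623ffebbfc
  after D3: wrote 3B at 0x1a = 844a62
query mem[0x0b]=0x3f, mem[0x1b]=0x4a, mem[0x11]=0xfe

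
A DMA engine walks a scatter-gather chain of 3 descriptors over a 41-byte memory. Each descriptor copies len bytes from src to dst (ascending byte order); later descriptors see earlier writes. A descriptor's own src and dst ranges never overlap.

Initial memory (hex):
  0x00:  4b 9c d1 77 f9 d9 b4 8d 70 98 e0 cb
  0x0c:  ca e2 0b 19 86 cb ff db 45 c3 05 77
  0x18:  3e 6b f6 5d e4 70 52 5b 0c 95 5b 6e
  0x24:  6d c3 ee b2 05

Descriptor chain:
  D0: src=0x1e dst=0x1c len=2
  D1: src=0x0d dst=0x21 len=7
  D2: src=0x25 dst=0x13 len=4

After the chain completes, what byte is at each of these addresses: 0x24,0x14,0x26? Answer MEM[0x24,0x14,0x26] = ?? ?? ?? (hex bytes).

  after D0: wrote 2B at 0x1c = 525b
  after D1: wrote 7B at 0x21 = e20b1986cbffdb
  after D2: wrote 4B at 0x13 = cbffdb05
query mem[0x24]=0x86, mem[0x14]=0xff, mem[0x26]=0xff

MEM[0x24,0x14,0x26] = 86 ff ff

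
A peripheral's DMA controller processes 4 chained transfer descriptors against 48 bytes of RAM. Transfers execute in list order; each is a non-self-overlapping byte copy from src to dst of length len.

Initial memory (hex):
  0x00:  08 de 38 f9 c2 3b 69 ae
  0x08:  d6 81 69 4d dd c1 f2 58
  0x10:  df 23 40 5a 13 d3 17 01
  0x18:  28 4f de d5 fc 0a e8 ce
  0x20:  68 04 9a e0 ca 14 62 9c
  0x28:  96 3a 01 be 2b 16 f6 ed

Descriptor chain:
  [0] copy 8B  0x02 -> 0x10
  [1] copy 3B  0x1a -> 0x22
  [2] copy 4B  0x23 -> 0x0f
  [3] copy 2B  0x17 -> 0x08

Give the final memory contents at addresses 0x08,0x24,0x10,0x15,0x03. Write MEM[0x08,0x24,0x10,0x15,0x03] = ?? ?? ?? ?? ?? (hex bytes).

MEM[0x08,0x24,0x10,0x15,0x03] = 81 fc fc ae f9

[0] 0x02->0x10 len=8 : 38 f9 c2 3b 69 ae d6 81
[1] 0x1a->0x22 len=3 : de d5 fc
[2] 0x23->0x0f len=4 : d5 fc 14 62
[3] 0x17->0x08 len=2 : 81 28
query mem[0x08]=0x81, mem[0x24]=0xfc, mem[0x10]=0xfc, mem[0x15]=0xae, mem[0x03]=0xf9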